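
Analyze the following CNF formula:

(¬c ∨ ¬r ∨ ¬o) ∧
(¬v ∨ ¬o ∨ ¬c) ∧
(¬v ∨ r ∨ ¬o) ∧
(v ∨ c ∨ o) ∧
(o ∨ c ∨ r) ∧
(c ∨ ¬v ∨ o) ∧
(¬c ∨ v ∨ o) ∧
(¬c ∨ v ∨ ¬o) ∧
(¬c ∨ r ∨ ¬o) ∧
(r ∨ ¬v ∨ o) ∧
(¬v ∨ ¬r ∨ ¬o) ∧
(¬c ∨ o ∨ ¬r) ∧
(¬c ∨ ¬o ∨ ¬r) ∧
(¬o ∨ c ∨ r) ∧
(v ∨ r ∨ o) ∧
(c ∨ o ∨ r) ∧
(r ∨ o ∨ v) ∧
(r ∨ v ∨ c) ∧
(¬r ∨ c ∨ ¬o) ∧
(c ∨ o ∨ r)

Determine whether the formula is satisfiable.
No

No, the formula is not satisfiable.

No assignment of truth values to the variables can make all 20 clauses true simultaneously.

The formula is UNSAT (unsatisfiable).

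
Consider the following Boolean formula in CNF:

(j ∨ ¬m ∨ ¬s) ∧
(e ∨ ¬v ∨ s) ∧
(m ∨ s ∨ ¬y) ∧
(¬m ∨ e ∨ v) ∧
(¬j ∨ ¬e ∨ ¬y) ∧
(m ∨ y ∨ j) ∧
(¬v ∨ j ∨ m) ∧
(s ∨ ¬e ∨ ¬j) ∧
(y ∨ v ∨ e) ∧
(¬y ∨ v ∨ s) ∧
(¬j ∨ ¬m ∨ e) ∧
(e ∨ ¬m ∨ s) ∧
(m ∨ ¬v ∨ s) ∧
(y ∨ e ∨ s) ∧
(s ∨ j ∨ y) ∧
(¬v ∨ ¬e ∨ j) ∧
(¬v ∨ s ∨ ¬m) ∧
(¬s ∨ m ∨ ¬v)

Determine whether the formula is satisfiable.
Yes

Yes, the formula is satisfiable.

One satisfying assignment is: v=False, m=False, y=True, e=False, s=True, j=True

Verification: With this assignment, all 18 clauses evaluate to true.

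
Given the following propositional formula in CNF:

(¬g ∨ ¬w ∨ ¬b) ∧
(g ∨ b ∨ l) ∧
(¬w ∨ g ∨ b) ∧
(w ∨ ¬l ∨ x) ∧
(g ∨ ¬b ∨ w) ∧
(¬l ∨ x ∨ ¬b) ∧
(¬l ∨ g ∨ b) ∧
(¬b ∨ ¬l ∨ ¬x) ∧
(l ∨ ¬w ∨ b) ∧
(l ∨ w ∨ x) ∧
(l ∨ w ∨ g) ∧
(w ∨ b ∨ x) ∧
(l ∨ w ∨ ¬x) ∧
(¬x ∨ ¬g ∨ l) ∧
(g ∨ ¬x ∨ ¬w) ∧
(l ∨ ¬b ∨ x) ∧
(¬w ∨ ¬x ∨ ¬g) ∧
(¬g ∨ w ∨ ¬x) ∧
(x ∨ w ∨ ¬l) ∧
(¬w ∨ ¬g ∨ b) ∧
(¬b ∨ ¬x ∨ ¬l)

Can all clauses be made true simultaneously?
No

No, the formula is not satisfiable.

No assignment of truth values to the variables can make all 21 clauses true simultaneously.

The formula is UNSAT (unsatisfiable).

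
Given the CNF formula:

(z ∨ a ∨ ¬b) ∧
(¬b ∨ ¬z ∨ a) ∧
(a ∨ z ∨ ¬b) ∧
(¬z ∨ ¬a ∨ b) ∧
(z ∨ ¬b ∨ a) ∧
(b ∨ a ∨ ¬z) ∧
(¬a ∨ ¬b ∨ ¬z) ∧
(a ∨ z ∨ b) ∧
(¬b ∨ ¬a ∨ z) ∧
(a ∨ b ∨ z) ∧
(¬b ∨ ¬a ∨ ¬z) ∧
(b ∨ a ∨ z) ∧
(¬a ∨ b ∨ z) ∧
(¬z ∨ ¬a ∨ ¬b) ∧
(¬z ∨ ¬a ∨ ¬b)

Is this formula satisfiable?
No

No, the formula is not satisfiable.

No assignment of truth values to the variables can make all 15 clauses true simultaneously.

The formula is UNSAT (unsatisfiable).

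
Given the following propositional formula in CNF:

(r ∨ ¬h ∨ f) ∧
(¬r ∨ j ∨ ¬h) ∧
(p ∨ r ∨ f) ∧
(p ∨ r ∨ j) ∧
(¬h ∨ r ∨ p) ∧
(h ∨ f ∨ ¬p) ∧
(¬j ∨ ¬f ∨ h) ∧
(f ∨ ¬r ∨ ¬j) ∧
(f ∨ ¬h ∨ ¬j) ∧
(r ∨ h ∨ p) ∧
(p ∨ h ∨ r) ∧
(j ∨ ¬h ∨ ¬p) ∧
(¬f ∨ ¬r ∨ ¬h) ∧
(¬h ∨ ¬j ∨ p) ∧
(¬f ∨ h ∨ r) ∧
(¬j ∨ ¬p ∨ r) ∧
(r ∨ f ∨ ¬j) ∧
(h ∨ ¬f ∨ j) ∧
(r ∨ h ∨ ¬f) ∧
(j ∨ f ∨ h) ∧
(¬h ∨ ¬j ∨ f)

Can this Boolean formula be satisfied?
No

No, the formula is not satisfiable.

No assignment of truth values to the variables can make all 21 clauses true simultaneously.

The formula is UNSAT (unsatisfiable).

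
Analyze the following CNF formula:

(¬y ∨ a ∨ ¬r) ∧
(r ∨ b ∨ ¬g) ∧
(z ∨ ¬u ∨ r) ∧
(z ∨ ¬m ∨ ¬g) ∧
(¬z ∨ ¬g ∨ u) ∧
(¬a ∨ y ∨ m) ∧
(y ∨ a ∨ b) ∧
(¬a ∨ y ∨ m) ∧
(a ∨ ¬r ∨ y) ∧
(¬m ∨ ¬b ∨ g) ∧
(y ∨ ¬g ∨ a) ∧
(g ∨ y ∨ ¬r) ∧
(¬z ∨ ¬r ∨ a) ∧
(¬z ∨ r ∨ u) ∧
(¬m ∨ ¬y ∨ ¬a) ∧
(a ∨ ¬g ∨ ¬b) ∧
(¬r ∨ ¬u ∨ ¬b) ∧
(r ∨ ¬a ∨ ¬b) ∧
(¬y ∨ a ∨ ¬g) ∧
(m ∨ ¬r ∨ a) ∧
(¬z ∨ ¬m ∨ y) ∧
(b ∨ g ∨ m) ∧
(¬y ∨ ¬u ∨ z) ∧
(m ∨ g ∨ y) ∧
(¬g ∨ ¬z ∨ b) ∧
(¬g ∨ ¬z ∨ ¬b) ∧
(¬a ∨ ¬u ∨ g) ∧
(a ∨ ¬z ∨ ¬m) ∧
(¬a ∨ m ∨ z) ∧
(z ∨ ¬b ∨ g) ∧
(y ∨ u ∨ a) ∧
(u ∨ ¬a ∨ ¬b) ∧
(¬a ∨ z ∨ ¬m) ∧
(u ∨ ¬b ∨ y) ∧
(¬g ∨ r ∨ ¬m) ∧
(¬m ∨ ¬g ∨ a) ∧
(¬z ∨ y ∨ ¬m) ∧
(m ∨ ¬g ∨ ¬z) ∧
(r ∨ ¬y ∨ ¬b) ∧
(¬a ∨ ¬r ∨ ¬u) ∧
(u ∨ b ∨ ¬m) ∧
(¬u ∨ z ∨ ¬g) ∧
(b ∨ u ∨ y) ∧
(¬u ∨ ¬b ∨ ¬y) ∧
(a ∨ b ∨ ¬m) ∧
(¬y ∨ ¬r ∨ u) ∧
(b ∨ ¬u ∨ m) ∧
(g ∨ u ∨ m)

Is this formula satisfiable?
No

No, the formula is not satisfiable.

No assignment of truth values to the variables can make all 48 clauses true simultaneously.

The formula is UNSAT (unsatisfiable).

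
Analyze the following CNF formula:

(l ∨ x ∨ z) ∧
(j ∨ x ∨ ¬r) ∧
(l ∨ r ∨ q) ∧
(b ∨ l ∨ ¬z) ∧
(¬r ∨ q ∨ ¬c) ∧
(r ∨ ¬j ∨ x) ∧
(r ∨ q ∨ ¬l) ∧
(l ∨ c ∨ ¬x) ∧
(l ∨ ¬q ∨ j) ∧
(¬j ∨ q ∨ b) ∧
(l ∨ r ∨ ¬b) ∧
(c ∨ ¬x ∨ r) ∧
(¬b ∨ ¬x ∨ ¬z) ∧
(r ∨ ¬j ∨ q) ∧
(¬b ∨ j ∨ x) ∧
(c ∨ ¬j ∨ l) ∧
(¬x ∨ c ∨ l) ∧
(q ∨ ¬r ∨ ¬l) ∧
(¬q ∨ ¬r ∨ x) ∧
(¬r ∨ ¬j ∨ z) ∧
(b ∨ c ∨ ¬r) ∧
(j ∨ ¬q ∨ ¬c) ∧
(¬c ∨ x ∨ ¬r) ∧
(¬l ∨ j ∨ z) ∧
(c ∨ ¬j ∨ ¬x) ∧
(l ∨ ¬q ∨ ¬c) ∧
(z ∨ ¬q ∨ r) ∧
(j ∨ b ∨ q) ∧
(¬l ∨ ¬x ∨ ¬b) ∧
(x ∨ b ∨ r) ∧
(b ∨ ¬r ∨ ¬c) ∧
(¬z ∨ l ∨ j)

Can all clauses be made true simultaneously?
Yes

Yes, the formula is satisfiable.

One satisfying assignment is: j=True, b=False, z=True, l=True, r=False, x=True, q=True, c=True

Verification: With this assignment, all 32 clauses evaluate to true.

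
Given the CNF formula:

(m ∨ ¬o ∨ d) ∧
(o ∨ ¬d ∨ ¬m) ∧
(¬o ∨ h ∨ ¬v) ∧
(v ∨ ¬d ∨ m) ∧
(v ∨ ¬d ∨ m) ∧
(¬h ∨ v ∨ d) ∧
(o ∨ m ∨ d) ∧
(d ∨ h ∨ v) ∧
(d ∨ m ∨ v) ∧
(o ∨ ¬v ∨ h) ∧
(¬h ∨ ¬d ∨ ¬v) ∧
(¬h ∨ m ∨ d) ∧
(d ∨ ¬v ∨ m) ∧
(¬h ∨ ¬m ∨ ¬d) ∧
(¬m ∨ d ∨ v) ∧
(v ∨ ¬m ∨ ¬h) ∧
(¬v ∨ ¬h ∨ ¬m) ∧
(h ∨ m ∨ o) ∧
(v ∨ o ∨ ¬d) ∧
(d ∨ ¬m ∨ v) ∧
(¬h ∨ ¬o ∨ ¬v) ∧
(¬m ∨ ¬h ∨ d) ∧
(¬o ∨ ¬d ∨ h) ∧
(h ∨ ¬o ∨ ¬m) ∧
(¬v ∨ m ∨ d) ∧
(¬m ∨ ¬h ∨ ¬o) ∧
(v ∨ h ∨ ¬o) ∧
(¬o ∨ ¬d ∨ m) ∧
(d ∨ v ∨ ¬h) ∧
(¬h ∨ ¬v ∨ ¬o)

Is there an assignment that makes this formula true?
No

No, the formula is not satisfiable.

No assignment of truth values to the variables can make all 30 clauses true simultaneously.

The formula is UNSAT (unsatisfiable).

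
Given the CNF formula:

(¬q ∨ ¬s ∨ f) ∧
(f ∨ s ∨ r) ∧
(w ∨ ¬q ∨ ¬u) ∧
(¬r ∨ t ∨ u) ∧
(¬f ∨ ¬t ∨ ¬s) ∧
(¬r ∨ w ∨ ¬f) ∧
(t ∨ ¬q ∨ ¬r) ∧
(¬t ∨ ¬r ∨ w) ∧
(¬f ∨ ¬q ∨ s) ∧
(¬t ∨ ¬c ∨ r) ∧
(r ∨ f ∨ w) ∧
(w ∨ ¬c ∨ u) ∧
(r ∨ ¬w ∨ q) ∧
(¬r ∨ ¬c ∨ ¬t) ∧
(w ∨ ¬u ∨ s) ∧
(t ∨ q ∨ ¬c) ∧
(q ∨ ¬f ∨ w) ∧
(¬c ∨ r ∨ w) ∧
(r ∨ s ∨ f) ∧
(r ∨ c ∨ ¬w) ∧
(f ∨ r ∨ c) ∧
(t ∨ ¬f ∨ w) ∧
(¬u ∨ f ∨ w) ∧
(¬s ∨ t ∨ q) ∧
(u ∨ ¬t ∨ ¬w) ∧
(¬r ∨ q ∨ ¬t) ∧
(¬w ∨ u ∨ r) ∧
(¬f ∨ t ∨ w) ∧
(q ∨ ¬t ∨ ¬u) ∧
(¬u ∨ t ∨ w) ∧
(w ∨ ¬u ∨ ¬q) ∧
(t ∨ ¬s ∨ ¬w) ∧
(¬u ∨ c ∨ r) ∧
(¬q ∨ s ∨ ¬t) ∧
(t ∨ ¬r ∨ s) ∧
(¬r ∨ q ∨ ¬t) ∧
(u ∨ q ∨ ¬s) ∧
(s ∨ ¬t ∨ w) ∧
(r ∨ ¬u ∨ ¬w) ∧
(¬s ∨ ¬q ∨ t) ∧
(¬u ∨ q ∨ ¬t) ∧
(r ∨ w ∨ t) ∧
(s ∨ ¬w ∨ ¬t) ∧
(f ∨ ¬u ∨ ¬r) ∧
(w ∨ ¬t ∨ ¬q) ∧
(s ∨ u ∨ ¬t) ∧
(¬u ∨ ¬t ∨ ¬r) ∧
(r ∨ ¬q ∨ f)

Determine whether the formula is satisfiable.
No

No, the formula is not satisfiable.

No assignment of truth values to the variables can make all 48 clauses true simultaneously.

The formula is UNSAT (unsatisfiable).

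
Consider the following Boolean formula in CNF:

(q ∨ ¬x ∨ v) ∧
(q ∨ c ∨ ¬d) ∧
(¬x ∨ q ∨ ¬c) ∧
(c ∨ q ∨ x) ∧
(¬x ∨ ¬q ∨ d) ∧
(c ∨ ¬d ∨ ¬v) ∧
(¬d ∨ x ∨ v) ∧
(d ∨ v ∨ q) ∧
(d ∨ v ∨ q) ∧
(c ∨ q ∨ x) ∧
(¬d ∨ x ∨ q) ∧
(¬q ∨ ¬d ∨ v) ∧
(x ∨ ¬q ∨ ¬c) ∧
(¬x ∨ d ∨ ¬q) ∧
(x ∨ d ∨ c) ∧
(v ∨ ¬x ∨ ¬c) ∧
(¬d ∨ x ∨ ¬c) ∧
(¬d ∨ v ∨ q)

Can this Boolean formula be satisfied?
Yes

Yes, the formula is satisfiable.

One satisfying assignment is: v=True, d=False, x=False, q=False, c=True

Verification: With this assignment, all 18 clauses evaluate to true.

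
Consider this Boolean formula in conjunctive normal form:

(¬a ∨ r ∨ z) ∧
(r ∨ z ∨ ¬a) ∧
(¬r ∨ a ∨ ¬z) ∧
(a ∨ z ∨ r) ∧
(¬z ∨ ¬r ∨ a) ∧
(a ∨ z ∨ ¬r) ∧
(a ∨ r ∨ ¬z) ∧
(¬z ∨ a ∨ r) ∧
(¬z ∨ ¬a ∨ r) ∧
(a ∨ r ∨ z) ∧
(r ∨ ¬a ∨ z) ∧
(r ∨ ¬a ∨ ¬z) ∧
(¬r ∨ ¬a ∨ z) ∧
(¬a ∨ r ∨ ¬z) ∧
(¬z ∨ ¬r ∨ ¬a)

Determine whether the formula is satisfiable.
No

No, the formula is not satisfiable.

No assignment of truth values to the variables can make all 15 clauses true simultaneously.

The formula is UNSAT (unsatisfiable).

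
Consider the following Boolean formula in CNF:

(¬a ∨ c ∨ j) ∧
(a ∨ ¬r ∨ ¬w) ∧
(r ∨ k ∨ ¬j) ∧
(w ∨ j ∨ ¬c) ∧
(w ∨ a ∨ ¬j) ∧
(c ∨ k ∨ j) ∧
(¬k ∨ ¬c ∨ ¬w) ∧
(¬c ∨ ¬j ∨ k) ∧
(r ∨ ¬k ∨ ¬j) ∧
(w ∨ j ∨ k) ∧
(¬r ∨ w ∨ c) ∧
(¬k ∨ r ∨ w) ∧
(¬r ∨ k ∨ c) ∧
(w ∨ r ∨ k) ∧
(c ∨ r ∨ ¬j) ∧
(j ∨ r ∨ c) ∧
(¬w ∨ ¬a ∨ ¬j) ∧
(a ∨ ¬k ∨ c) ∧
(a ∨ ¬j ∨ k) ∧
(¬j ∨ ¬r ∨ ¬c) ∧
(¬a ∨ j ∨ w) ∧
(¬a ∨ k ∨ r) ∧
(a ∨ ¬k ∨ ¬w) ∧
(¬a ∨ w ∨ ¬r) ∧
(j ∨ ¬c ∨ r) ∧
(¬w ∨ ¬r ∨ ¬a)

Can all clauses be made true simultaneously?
No

No, the formula is not satisfiable.

No assignment of truth values to the variables can make all 26 clauses true simultaneously.

The formula is UNSAT (unsatisfiable).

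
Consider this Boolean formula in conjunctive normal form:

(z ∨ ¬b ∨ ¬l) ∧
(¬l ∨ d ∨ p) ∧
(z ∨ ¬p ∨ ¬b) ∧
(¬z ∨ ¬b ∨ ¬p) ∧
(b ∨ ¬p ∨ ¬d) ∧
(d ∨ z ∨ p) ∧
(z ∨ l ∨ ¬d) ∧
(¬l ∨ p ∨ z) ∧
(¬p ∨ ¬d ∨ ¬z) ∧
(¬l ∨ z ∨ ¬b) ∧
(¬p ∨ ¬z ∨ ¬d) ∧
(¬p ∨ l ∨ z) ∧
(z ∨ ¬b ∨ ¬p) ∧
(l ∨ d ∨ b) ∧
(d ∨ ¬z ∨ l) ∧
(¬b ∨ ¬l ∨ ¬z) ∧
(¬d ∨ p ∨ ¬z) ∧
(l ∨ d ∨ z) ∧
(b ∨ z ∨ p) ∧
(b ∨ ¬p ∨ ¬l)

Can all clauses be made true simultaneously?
No

No, the formula is not satisfiable.

No assignment of truth values to the variables can make all 20 clauses true simultaneously.

The formula is UNSAT (unsatisfiable).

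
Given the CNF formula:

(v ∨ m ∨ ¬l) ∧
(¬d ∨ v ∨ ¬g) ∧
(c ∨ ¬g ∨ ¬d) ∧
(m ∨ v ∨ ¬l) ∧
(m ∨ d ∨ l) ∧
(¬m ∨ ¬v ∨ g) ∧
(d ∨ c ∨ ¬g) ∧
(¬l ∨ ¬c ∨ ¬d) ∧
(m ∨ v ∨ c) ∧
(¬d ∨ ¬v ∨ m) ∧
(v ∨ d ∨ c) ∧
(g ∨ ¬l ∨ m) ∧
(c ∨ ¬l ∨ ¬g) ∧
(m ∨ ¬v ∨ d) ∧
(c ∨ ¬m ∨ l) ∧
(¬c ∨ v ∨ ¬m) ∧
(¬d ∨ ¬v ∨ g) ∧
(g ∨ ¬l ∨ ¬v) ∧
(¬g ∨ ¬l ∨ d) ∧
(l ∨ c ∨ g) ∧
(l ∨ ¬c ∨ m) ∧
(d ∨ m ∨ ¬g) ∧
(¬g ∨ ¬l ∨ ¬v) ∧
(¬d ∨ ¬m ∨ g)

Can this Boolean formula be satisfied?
Yes

Yes, the formula is satisfiable.

One satisfying assignment is: l=False, v=True, g=True, c=True, m=True, d=False

Verification: With this assignment, all 24 clauses evaluate to true.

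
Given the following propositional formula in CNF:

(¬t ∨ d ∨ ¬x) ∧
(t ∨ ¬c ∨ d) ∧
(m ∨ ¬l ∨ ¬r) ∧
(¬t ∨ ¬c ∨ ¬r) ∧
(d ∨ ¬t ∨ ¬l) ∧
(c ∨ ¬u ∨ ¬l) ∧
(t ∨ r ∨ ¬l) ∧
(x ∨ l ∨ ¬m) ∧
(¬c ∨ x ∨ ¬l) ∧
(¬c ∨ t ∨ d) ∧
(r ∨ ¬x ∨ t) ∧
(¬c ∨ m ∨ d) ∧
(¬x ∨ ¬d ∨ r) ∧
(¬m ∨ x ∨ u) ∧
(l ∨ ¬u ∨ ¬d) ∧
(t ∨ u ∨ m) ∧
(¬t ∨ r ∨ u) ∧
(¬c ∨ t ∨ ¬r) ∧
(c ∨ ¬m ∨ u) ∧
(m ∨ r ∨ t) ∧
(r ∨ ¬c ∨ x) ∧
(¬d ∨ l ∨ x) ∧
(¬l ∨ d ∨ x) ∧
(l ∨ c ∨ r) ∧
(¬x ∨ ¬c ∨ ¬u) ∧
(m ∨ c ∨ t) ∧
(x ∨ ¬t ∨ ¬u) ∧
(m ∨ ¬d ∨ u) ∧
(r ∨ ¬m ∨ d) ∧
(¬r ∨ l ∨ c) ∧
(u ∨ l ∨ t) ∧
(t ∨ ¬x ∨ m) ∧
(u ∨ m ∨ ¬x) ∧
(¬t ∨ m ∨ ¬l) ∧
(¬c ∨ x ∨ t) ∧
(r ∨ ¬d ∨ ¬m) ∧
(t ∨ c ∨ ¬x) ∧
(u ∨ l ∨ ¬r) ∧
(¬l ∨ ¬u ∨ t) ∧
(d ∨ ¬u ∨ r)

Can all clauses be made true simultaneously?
No

No, the formula is not satisfiable.

No assignment of truth values to the variables can make all 40 clauses true simultaneously.

The formula is UNSAT (unsatisfiable).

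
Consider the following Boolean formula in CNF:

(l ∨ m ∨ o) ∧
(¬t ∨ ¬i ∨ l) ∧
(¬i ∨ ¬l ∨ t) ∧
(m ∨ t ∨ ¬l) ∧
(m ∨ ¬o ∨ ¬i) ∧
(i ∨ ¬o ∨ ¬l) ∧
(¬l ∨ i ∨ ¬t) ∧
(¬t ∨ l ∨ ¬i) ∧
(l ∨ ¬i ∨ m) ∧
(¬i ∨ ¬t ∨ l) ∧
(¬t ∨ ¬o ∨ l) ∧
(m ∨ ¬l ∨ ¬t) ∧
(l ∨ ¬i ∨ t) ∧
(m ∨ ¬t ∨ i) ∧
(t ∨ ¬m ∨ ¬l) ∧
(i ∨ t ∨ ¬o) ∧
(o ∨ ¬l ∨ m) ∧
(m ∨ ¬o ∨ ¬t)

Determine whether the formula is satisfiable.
Yes

Yes, the formula is satisfiable.

One satisfying assignment is: o=False, i=False, m=True, t=False, l=False

Verification: With this assignment, all 18 clauses evaluate to true.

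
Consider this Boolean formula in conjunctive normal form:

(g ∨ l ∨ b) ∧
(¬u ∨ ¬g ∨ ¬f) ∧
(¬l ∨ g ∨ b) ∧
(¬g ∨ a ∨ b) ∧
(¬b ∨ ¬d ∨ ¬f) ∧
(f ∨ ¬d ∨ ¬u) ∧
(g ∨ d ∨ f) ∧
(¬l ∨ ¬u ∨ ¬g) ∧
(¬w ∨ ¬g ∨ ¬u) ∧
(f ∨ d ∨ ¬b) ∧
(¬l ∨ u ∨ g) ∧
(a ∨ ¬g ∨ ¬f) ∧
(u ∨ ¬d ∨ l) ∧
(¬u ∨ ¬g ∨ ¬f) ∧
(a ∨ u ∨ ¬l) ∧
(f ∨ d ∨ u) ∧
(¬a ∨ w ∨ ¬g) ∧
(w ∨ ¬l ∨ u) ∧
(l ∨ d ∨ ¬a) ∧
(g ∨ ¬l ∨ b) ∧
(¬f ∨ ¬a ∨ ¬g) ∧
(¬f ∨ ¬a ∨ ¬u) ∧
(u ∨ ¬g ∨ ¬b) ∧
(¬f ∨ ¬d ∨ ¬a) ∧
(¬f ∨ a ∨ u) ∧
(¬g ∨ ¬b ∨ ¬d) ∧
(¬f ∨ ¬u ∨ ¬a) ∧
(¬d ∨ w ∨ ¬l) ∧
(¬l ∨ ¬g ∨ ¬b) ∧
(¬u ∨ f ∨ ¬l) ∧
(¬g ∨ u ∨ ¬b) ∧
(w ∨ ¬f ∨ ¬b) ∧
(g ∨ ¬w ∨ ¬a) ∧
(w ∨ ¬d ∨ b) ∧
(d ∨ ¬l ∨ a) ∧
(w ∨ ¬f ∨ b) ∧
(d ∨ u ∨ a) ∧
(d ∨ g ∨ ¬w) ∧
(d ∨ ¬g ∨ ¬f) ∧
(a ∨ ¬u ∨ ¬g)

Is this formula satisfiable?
Yes

Yes, the formula is satisfiable.

One satisfying assignment is: u=False, a=True, w=True, l=True, b=False, g=True, f=False, d=True

Verification: With this assignment, all 40 clauses evaluate to true.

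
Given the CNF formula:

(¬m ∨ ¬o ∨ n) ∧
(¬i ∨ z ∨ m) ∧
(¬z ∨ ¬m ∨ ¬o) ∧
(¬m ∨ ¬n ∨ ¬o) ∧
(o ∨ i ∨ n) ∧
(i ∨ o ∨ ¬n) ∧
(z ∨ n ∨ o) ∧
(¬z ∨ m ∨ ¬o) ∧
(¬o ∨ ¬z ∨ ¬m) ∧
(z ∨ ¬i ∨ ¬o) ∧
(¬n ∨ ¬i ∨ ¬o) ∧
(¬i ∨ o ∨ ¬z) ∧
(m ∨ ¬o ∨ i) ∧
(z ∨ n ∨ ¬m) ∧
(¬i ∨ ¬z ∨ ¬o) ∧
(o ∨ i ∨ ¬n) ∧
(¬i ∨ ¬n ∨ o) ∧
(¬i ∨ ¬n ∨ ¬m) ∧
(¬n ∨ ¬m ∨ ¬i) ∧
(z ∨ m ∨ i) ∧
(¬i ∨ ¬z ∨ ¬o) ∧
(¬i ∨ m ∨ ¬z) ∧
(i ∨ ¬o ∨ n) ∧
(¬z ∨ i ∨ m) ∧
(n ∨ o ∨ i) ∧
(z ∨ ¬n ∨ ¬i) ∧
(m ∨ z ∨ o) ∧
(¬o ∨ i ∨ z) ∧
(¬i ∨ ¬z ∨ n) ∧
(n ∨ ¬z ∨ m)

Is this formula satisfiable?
No

No, the formula is not satisfiable.

No assignment of truth values to the variables can make all 30 clauses true simultaneously.

The formula is UNSAT (unsatisfiable).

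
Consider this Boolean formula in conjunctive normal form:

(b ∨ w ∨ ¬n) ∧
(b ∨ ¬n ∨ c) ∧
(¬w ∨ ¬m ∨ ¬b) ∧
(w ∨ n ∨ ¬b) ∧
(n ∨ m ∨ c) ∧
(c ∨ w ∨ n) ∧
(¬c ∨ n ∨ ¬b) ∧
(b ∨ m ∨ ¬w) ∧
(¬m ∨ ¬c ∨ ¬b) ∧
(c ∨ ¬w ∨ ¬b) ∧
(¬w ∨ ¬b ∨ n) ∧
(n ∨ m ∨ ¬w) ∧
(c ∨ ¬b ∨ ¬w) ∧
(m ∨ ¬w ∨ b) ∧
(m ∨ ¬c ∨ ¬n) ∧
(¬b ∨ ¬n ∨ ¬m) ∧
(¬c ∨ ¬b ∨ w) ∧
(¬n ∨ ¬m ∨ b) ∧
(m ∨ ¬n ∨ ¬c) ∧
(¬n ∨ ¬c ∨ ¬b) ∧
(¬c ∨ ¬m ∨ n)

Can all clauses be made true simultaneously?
Yes

Yes, the formula is satisfiable.

One satisfying assignment is: w=False, c=True, m=False, b=False, n=False

Verification: With this assignment, all 21 clauses evaluate to true.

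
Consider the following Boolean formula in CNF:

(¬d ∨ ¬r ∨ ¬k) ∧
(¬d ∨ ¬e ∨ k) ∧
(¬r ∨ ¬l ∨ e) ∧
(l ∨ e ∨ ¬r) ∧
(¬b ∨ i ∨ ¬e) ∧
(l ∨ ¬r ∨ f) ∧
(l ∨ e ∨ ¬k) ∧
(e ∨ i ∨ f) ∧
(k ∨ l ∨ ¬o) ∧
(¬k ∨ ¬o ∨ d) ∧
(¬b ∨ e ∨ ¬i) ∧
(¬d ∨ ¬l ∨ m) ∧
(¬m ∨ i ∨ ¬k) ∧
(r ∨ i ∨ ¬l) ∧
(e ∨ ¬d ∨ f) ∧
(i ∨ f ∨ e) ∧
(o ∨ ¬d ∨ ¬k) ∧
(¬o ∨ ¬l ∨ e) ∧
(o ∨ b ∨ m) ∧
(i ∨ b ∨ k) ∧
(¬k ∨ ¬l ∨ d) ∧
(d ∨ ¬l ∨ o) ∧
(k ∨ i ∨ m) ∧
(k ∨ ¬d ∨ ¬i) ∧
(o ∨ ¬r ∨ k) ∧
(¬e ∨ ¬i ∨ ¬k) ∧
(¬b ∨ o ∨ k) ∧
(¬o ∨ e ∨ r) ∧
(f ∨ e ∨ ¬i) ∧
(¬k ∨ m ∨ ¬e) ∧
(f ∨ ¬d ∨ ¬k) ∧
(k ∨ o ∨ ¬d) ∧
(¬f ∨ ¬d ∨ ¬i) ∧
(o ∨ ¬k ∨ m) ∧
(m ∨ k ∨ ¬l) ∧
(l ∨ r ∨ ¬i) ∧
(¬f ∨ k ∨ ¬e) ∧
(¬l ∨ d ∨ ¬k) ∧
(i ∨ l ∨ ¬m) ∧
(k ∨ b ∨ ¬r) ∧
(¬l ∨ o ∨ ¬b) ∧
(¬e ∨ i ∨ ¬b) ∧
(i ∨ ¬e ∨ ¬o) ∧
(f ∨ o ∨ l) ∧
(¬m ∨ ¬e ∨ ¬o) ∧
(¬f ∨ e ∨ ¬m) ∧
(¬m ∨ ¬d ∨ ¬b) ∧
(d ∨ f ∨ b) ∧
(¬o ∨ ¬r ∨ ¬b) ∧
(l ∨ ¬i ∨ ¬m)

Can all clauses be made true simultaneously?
No

No, the formula is not satisfiable.

No assignment of truth values to the variables can make all 50 clauses true simultaneously.

The formula is UNSAT (unsatisfiable).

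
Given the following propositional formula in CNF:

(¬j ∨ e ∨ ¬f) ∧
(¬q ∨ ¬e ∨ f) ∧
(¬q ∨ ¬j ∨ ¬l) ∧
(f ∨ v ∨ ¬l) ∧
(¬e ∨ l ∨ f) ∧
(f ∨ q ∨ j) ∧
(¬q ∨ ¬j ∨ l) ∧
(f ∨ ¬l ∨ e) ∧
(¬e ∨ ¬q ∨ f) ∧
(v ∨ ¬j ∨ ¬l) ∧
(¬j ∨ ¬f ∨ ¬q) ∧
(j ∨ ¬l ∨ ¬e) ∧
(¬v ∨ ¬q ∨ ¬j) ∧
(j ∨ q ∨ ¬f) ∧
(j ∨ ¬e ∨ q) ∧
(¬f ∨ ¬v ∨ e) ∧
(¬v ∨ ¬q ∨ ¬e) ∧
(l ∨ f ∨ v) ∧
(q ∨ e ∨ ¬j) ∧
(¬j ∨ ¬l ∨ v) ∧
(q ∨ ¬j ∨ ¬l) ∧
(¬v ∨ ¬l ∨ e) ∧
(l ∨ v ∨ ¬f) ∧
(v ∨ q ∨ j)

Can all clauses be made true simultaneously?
Yes

Yes, the formula is satisfiable.

One satisfying assignment is: v=True, q=True, j=False, e=False, f=False, l=False

Verification: With this assignment, all 24 clauses evaluate to true.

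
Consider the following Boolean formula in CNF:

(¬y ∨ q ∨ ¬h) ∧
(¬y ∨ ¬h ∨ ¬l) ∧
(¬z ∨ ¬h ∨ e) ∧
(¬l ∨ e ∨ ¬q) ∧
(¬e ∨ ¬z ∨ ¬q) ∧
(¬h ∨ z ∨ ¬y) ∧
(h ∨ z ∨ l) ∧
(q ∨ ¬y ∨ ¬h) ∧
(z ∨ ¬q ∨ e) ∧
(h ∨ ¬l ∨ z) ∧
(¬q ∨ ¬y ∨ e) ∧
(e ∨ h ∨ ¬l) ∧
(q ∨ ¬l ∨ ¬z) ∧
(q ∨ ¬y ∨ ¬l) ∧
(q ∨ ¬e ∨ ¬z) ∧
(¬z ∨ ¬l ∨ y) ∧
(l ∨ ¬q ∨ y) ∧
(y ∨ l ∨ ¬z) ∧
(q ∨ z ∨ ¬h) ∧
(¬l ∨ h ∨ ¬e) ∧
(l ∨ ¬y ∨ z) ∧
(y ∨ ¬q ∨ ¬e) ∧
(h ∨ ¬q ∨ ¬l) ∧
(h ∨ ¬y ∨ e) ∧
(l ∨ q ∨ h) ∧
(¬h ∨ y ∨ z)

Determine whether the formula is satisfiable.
No

No, the formula is not satisfiable.

No assignment of truth values to the variables can make all 26 clauses true simultaneously.

The formula is UNSAT (unsatisfiable).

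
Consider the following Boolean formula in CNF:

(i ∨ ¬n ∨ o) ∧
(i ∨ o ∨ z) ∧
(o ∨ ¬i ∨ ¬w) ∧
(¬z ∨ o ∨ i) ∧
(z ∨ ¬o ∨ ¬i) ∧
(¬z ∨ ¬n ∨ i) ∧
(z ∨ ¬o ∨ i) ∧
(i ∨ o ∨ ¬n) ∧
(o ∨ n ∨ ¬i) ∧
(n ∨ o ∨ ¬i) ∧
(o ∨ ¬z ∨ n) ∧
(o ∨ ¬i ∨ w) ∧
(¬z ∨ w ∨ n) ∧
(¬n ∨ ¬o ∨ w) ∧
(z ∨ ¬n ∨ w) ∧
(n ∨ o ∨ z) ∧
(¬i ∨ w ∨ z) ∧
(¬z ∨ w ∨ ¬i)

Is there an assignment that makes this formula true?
Yes

Yes, the formula is satisfiable.

One satisfying assignment is: i=False, o=True, n=False, z=True, w=True

Verification: With this assignment, all 18 clauses evaluate to true.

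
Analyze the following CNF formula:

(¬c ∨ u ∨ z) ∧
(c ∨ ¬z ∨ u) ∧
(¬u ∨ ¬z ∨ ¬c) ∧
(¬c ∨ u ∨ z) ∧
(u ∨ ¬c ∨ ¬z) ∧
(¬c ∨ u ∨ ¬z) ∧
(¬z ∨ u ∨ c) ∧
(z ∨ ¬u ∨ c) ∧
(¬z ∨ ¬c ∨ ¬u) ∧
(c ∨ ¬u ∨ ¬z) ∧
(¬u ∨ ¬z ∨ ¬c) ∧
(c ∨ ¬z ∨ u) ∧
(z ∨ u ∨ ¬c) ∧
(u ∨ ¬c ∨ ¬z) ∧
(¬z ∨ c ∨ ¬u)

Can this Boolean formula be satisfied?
Yes

Yes, the formula is satisfiable.

One satisfying assignment is: u=False, c=False, z=False

Verification: With this assignment, all 15 clauses evaluate to true.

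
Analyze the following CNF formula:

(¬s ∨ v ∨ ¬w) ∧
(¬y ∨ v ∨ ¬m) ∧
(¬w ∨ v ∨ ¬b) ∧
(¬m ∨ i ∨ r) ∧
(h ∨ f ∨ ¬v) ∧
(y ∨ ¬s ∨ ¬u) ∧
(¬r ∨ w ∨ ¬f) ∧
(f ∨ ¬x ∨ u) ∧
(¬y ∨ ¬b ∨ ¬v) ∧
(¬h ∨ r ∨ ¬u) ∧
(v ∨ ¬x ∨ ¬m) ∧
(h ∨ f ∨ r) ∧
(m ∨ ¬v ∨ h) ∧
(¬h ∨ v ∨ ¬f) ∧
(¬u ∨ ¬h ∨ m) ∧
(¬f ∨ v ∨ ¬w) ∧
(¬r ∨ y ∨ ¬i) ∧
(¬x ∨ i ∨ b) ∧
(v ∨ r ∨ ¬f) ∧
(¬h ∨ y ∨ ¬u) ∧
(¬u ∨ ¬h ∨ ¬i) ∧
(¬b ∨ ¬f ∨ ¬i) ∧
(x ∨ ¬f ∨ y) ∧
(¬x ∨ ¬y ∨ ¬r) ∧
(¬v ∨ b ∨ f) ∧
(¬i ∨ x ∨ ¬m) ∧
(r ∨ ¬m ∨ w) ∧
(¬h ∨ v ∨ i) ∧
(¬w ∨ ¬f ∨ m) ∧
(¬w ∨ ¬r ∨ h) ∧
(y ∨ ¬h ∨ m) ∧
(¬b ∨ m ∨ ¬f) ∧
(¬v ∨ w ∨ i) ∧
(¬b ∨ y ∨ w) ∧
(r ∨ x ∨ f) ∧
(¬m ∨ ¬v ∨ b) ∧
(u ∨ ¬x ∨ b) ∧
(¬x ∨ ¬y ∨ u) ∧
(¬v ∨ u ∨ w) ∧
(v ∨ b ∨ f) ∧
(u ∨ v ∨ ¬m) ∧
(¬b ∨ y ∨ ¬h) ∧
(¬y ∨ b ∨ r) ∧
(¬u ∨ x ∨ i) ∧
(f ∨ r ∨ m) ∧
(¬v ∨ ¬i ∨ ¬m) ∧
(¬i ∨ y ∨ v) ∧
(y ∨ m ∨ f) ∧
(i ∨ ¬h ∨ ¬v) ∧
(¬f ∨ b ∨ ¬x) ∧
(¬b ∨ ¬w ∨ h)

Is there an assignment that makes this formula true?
Yes

Yes, the formula is satisfiable.

One satisfying assignment is: v=False, b=True, u=False, m=False, w=False, r=True, y=True, h=False, x=False, s=False, f=False, i=False

Verification: With this assignment, all 51 clauses evaluate to true.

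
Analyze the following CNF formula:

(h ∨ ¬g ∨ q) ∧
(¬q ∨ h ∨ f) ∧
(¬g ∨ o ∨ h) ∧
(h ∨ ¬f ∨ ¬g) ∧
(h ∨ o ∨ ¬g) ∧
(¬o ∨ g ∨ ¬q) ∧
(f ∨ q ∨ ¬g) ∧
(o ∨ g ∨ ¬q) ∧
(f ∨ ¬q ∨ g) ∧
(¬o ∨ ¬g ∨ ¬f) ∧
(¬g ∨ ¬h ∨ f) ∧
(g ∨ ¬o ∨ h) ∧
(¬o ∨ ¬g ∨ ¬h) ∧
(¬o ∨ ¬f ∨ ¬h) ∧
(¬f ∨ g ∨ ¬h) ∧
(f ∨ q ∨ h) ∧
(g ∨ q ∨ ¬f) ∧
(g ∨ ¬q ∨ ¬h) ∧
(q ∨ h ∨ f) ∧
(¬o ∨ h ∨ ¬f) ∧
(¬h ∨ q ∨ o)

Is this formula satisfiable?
Yes

Yes, the formula is satisfiable.

One satisfying assignment is: q=False, g=False, o=True, h=True, f=False

Verification: With this assignment, all 21 clauses evaluate to true.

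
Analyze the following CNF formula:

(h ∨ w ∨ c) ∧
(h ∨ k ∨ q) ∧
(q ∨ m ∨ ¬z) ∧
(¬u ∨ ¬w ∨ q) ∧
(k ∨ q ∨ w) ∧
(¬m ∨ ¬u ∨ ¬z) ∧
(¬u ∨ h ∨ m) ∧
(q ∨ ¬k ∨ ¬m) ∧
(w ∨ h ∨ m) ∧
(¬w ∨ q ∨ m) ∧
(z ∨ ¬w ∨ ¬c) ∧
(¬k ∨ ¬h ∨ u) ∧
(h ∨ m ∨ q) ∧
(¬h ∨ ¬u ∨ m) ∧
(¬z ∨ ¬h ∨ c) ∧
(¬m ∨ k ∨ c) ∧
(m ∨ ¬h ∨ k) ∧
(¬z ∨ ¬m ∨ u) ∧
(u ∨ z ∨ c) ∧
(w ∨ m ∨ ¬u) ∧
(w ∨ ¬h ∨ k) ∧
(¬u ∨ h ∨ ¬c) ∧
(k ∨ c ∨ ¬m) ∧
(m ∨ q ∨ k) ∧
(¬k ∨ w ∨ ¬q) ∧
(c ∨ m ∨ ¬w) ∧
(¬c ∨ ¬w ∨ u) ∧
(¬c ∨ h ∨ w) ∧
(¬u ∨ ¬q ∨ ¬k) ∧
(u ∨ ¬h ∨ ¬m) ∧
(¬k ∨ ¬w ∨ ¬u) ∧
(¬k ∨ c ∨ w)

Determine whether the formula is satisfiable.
No

No, the formula is not satisfiable.

No assignment of truth values to the variables can make all 32 clauses true simultaneously.

The formula is UNSAT (unsatisfiable).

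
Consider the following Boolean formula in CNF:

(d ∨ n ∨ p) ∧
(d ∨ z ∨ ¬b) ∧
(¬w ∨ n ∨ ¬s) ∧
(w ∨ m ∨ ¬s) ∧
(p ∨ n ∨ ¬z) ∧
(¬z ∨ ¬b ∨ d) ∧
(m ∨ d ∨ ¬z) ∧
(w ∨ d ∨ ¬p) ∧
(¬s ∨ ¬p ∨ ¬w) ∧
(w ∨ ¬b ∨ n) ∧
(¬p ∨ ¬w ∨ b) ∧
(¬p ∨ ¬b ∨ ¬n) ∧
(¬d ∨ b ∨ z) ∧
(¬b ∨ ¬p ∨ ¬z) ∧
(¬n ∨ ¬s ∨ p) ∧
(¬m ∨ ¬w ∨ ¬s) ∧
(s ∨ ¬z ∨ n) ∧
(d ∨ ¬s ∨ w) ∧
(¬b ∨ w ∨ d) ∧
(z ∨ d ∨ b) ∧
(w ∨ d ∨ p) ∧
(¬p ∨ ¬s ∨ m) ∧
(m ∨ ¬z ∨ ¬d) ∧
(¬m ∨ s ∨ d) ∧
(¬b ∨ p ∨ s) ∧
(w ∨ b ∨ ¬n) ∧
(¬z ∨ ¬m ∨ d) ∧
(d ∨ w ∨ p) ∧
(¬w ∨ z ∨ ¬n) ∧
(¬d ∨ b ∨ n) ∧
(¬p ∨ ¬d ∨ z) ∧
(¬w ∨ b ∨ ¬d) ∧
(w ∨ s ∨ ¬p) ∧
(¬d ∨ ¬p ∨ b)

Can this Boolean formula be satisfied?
No

No, the formula is not satisfiable.

No assignment of truth values to the variables can make all 34 clauses true simultaneously.

The formula is UNSAT (unsatisfiable).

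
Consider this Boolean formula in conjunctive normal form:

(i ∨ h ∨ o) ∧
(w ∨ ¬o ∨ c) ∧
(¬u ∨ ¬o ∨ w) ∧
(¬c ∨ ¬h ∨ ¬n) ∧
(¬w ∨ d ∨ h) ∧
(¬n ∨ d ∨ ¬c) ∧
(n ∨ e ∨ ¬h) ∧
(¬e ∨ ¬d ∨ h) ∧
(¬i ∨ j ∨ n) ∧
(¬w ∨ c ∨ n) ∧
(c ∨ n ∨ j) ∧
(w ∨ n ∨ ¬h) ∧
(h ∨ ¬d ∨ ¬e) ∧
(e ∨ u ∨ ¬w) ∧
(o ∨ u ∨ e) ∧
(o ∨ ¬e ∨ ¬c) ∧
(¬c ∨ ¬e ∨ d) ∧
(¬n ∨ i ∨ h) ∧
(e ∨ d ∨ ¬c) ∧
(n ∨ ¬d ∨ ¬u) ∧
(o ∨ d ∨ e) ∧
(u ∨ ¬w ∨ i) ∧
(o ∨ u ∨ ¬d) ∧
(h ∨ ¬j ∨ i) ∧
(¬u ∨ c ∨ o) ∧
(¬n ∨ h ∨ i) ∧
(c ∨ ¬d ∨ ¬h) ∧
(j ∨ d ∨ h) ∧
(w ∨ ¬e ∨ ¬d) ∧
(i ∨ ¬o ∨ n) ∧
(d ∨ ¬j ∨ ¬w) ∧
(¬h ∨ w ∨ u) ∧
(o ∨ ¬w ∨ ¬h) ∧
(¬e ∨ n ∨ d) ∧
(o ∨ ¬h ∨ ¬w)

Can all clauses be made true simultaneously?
Yes

Yes, the formula is satisfiable.

One satisfying assignment is: o=True, c=False, i=False, j=False, u=True, w=True, h=True, e=False, n=True, d=False

Verification: With this assignment, all 35 clauses evaluate to true.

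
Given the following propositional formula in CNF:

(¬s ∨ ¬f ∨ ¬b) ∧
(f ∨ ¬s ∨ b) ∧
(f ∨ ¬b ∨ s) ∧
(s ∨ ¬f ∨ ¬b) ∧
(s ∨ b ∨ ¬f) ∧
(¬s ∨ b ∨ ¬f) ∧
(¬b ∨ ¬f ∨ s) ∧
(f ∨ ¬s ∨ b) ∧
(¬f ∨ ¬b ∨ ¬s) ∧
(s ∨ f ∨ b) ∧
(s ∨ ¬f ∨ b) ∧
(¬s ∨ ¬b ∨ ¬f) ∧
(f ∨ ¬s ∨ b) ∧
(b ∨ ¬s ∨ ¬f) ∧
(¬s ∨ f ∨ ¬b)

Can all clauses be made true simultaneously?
No

No, the formula is not satisfiable.

No assignment of truth values to the variables can make all 15 clauses true simultaneously.

The formula is UNSAT (unsatisfiable).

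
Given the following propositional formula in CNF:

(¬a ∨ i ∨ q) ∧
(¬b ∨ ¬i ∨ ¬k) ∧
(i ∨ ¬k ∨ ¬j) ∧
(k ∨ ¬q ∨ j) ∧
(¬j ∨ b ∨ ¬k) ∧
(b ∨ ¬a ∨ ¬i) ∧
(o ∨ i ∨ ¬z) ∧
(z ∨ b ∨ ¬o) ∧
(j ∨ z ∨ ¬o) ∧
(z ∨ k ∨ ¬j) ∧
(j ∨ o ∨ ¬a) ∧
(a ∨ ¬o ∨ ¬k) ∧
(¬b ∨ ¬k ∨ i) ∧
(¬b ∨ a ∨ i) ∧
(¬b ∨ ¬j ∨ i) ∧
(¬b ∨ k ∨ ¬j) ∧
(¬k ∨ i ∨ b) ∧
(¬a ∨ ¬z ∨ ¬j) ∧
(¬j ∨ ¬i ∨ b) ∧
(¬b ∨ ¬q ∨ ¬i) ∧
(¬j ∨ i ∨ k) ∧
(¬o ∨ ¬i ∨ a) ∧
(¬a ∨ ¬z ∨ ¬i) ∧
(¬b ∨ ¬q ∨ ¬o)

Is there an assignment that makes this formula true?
Yes

Yes, the formula is satisfiable.

One satisfying assignment is: q=False, j=False, o=False, a=False, i=False, z=False, k=False, b=False

Verification: With this assignment, all 24 clauses evaluate to true.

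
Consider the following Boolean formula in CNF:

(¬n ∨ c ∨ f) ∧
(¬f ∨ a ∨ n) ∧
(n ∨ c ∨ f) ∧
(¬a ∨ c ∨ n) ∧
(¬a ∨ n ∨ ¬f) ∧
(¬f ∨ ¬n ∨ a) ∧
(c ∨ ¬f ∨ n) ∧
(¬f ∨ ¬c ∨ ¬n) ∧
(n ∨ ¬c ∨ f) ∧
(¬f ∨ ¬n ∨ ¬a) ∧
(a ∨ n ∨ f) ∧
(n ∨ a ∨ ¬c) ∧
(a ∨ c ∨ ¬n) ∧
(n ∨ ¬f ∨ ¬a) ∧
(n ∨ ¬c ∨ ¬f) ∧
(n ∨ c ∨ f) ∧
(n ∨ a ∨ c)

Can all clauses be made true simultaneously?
Yes

Yes, the formula is satisfiable.

One satisfying assignment is: n=True, a=False, f=False, c=True

Verification: With this assignment, all 17 clauses evaluate to true.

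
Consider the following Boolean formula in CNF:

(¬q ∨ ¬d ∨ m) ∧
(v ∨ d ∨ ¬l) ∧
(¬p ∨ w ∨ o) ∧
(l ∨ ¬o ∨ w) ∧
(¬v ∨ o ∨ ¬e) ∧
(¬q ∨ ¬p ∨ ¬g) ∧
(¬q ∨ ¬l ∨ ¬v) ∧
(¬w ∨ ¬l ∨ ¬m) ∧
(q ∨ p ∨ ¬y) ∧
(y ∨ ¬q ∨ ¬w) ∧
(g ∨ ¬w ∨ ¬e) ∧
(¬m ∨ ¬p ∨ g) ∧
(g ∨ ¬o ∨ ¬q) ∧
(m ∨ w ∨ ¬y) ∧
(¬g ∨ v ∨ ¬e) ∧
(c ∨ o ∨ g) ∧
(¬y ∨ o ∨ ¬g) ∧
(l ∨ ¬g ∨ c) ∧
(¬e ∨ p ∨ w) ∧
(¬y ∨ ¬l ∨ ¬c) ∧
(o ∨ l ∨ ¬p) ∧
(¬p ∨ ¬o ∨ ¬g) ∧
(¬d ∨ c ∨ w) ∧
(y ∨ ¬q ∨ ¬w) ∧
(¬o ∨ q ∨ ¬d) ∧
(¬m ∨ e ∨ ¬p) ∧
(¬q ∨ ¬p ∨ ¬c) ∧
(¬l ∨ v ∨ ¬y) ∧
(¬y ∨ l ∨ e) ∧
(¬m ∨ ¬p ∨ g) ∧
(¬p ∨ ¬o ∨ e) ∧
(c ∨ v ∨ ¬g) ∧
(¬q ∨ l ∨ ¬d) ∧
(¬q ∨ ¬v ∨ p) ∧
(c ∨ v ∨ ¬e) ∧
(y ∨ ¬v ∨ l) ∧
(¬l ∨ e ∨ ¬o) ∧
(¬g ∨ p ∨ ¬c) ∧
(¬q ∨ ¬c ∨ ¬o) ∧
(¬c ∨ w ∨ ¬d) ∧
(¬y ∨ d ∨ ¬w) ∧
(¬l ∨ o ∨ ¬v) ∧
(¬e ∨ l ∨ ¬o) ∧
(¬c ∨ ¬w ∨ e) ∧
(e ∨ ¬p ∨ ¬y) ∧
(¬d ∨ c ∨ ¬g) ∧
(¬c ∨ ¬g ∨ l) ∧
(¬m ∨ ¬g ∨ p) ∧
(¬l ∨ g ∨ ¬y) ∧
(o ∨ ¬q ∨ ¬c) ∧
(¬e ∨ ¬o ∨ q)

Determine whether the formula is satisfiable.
Yes

Yes, the formula is satisfiable.

One satisfying assignment is: p=False, w=True, d=False, m=False, v=False, g=False, y=False, q=False, e=False, l=False, o=True, c=False

Verification: With this assignment, all 51 clauses evaluate to true.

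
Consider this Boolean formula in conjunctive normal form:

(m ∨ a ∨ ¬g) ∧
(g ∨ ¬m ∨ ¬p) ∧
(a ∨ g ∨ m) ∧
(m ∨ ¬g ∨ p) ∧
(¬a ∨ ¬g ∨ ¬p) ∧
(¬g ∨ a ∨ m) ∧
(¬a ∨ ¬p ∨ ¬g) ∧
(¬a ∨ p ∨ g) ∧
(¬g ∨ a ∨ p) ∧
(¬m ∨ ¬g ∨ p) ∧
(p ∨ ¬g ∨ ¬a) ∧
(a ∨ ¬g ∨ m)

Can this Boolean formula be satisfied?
Yes

Yes, the formula is satisfiable.

One satisfying assignment is: m=True, a=False, g=False, p=False

Verification: With this assignment, all 12 clauses evaluate to true.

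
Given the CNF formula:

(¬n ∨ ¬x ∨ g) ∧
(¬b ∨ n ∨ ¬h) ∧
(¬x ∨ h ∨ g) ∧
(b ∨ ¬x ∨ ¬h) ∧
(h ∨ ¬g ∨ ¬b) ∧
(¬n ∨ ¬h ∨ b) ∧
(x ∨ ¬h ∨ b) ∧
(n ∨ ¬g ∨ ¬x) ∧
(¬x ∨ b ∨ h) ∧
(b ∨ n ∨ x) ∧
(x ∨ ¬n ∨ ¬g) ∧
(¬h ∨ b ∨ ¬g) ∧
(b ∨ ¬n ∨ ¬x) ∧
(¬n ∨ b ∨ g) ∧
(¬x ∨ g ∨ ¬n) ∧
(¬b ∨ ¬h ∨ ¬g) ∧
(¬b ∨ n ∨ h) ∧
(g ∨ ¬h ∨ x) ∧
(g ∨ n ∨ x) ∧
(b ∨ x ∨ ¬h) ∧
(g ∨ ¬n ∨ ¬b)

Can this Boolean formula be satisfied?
No

No, the formula is not satisfiable.

No assignment of truth values to the variables can make all 21 clauses true simultaneously.

The formula is UNSAT (unsatisfiable).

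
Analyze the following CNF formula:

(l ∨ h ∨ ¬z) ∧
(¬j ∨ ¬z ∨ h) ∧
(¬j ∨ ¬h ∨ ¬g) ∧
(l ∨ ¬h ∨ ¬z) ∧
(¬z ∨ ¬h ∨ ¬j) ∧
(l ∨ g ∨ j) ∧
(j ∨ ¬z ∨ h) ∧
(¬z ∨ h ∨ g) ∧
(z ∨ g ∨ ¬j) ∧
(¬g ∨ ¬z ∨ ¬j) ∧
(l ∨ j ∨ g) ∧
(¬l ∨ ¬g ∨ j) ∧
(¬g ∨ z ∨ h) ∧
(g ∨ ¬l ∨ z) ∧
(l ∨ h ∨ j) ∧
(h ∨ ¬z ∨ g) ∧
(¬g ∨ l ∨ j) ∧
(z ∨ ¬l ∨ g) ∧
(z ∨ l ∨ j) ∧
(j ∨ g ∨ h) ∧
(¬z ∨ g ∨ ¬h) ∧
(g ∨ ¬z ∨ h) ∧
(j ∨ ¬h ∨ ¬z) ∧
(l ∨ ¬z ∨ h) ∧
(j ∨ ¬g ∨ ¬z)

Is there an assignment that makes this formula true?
No

No, the formula is not satisfiable.

No assignment of truth values to the variables can make all 25 clauses true simultaneously.

The formula is UNSAT (unsatisfiable).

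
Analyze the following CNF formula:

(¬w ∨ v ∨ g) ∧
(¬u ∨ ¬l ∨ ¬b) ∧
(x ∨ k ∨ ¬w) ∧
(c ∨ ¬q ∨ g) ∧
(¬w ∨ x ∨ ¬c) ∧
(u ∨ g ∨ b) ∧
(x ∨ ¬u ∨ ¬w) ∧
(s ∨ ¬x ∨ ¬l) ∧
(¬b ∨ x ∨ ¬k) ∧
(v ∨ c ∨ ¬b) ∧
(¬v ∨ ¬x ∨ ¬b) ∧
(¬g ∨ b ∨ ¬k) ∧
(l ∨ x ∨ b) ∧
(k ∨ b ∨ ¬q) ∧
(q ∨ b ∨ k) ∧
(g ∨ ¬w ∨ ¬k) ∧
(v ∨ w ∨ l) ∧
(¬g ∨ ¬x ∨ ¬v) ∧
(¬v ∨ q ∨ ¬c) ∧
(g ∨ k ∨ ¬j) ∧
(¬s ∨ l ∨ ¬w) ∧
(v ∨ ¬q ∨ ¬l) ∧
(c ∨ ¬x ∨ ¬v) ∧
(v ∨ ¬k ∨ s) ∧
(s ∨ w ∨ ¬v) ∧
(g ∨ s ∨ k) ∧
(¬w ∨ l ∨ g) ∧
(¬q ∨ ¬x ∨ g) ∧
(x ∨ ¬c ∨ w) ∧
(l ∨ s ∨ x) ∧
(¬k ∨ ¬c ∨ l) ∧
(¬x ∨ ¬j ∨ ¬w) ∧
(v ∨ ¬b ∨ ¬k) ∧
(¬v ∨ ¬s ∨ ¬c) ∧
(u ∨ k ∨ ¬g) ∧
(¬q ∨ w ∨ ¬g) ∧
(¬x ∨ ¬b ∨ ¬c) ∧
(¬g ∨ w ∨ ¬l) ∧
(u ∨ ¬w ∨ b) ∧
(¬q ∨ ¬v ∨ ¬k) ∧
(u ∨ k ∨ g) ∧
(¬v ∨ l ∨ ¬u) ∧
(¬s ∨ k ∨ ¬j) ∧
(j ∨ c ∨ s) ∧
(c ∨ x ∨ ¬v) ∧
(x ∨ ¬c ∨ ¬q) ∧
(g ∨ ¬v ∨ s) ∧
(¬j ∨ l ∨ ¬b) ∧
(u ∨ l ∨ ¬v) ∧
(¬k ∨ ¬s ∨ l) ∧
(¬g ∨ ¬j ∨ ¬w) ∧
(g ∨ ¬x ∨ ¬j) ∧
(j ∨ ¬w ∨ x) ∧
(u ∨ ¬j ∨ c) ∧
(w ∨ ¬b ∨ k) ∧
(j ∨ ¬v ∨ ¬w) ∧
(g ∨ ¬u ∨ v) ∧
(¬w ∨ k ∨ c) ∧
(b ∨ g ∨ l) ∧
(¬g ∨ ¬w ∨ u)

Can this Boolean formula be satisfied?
No

No, the formula is not satisfiable.

No assignment of truth values to the variables can make all 60 clauses true simultaneously.

The formula is UNSAT (unsatisfiable).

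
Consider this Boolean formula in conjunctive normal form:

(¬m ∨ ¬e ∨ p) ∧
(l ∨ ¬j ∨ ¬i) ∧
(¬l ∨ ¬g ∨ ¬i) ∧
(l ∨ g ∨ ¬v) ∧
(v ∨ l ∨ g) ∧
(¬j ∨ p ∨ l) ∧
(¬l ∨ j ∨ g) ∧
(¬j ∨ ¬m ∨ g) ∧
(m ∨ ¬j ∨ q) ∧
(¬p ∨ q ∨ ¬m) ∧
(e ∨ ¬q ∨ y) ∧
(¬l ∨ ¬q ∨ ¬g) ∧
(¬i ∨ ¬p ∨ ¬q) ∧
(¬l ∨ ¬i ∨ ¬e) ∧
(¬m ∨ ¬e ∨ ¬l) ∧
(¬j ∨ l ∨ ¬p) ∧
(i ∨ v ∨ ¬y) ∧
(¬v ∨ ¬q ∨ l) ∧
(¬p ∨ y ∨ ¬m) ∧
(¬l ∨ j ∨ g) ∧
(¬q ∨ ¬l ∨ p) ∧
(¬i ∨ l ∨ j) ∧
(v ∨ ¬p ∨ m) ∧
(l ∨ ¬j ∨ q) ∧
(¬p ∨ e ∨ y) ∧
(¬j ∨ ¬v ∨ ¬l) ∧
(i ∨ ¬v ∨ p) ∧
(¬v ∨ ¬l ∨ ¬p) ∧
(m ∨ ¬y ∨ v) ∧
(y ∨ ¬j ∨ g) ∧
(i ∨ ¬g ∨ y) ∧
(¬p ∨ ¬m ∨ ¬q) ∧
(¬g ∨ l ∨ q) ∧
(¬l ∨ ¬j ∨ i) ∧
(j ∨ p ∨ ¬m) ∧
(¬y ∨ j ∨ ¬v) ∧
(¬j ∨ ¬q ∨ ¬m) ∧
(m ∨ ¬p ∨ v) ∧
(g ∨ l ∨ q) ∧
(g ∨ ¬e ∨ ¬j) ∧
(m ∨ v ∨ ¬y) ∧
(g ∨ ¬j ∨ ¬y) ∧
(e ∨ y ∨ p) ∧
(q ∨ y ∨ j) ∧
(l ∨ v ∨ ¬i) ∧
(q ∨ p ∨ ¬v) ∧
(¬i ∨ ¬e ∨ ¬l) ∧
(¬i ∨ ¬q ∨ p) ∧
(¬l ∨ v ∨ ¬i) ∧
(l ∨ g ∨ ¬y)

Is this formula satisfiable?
No

No, the formula is not satisfiable.

No assignment of truth values to the variables can make all 50 clauses true simultaneously.

The formula is UNSAT (unsatisfiable).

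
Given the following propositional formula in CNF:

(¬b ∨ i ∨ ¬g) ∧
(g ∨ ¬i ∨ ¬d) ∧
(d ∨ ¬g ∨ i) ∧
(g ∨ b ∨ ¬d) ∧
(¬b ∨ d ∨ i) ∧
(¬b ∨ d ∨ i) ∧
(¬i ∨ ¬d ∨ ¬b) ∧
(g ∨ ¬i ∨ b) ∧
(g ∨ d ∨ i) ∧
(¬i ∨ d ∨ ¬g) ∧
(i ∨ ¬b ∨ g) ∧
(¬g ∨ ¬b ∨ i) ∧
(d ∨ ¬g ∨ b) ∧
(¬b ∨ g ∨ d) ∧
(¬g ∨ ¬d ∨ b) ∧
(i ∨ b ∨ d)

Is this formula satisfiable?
No

No, the formula is not satisfiable.

No assignment of truth values to the variables can make all 16 clauses true simultaneously.

The formula is UNSAT (unsatisfiable).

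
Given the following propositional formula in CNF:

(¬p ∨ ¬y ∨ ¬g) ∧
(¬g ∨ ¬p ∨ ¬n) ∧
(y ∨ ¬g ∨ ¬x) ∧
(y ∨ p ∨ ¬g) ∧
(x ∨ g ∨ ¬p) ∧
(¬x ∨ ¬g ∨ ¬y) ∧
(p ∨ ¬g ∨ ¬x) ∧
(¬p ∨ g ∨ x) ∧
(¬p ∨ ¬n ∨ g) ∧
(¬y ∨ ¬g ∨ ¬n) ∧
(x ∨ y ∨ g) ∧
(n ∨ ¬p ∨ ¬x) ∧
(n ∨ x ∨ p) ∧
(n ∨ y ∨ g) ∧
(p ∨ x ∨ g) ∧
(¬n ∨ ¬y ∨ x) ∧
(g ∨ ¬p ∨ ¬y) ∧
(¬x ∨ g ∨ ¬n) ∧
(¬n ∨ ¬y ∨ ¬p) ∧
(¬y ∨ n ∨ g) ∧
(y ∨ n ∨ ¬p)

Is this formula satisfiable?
No

No, the formula is not satisfiable.

No assignment of truth values to the variables can make all 21 clauses true simultaneously.

The formula is UNSAT (unsatisfiable).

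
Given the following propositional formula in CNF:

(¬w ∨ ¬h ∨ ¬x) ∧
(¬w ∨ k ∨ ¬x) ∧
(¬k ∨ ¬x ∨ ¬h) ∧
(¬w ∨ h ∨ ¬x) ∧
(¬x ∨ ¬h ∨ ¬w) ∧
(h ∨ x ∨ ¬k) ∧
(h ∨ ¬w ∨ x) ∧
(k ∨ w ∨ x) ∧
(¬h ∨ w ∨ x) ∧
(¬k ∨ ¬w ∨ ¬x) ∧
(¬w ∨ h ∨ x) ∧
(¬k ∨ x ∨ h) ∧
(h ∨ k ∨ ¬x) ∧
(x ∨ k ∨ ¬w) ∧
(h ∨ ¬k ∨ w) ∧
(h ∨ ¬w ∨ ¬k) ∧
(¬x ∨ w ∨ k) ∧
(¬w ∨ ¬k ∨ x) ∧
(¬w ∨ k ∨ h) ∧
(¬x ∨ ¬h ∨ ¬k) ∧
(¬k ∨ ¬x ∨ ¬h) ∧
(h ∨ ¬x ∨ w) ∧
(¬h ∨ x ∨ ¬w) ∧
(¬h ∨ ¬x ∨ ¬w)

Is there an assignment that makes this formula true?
No

No, the formula is not satisfiable.

No assignment of truth values to the variables can make all 24 clauses true simultaneously.

The formula is UNSAT (unsatisfiable).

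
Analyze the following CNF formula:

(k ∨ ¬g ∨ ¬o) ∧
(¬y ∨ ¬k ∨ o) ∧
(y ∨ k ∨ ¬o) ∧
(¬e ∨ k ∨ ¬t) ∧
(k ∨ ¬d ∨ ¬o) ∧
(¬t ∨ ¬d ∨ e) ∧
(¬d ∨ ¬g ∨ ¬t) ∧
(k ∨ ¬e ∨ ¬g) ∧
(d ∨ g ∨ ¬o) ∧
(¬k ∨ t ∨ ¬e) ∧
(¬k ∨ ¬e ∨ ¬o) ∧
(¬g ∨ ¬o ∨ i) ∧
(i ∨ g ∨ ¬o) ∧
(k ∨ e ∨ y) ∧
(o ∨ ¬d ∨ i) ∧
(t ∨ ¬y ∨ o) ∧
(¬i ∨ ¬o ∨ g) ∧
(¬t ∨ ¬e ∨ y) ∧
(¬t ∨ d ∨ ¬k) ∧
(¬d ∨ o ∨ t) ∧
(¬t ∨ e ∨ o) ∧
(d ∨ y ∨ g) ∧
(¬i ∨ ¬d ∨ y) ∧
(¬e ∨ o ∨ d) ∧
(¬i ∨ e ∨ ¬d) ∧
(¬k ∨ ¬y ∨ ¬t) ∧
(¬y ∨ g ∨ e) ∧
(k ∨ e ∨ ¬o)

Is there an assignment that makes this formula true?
Yes

Yes, the formula is satisfiable.

One satisfying assignment is: d=False, g=True, o=False, k=True, e=False, t=False, y=False, i=False

Verification: With this assignment, all 28 clauses evaluate to true.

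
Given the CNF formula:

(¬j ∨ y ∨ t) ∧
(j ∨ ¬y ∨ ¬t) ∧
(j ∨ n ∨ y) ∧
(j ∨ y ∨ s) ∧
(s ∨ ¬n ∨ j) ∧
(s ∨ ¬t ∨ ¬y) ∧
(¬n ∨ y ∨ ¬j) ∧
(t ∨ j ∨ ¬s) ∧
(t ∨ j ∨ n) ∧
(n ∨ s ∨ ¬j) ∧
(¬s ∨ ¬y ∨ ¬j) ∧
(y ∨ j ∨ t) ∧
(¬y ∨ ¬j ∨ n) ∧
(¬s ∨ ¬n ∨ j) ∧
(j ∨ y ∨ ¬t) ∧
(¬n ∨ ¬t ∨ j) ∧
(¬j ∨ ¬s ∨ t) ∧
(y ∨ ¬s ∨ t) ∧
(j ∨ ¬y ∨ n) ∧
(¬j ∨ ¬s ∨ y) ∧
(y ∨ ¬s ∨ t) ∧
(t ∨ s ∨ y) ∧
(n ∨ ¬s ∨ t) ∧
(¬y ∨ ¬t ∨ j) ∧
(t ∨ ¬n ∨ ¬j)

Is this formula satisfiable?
No

No, the formula is not satisfiable.

No assignment of truth values to the variables can make all 25 clauses true simultaneously.

The formula is UNSAT (unsatisfiable).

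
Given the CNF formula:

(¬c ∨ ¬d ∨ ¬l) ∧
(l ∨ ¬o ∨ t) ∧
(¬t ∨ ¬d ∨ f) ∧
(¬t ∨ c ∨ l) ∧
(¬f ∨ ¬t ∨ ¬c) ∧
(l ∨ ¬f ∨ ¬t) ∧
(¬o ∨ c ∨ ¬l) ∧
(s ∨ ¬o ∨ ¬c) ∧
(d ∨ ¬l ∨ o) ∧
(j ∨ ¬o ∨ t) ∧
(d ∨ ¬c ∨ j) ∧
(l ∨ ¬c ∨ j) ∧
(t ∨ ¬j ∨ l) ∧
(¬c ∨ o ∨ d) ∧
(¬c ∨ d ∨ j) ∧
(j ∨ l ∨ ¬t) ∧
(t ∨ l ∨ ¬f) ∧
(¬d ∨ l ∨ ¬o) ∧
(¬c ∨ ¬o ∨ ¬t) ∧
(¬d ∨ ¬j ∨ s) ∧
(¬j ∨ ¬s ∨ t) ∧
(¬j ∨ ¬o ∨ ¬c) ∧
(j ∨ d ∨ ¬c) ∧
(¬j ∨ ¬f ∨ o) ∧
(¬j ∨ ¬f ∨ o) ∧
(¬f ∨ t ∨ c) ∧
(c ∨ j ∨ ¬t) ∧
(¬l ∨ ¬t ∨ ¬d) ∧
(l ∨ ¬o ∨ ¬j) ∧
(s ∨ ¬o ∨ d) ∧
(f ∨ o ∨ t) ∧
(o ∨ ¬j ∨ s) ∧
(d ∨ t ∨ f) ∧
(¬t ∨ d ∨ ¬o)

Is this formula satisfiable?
No

No, the formula is not satisfiable.

No assignment of truth values to the variables can make all 34 clauses true simultaneously.

The formula is UNSAT (unsatisfiable).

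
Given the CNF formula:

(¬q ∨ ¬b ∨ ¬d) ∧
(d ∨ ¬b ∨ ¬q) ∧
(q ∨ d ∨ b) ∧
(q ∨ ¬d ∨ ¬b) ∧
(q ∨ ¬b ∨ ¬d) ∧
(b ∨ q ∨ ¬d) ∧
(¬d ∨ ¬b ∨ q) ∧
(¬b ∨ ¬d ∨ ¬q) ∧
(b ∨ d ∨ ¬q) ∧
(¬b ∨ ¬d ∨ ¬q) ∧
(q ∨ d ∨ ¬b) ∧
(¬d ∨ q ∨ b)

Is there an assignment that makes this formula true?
Yes

Yes, the formula is satisfiable.

One satisfying assignment is: d=True, q=True, b=False

Verification: With this assignment, all 12 clauses evaluate to true.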